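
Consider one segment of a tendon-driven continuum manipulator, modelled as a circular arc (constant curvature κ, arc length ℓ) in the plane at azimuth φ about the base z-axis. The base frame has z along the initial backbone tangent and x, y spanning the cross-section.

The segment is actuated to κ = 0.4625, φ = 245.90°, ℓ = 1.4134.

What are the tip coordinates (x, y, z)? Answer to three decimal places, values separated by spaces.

-0.182 -0.407 1.315

θ = κ·ℓ = 0.4625 × 1.4134 = 0.65370 rad
ρ = (1 − cos θ)/κ = (1 − 0.79384)/0.4625 = 0.44575
z = sin θ / κ = 0.60813/0.4625 = 1.31487
x = ρ cos φ = 0.44575 × cos(245.90°) = -0.18201
y = ρ sin φ = 0.44575 × sin(245.90°) = -0.40690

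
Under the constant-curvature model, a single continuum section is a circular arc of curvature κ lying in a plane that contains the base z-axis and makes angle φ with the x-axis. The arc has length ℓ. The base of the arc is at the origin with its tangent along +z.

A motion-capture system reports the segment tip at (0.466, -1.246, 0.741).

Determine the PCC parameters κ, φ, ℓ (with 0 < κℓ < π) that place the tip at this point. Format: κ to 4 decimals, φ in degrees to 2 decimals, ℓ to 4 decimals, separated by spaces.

1.1474 290.51 1.8521

ρ = √(x²+y²) = √(0.466² + -1.246²) = 1.33029
φ = atan2(y, x) mod 360° = atan2(-1.246, 0.466) = 290.5056°
|p|² = ρ² + z² = 1.33029² + 0.741² = 2.31875
κ = 2ρ / |p|² = 2×1.33029 / 2.31875 = 1.14742
θ = 2·atan2(ρ, z) = 2·atan2(1.33029, 0.741) = 2.12516 rad
ℓ = θ/κ = 2.12516/1.14742 = 1.85212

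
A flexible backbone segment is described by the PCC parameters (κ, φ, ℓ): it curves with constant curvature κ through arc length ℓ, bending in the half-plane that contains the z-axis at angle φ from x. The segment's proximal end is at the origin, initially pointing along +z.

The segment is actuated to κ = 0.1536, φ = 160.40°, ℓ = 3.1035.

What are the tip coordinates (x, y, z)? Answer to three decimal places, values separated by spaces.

θ = κ·ℓ = 0.1536 × 3.1035 = 0.47670 rad
ρ = (1 − cos θ)/κ = (1 − 0.88852)/0.1536 = 0.72581
z = sin θ / κ = 0.45885/0.1536 = 2.98729
x = ρ cos φ = 0.72581 × cos(160.40°) = -0.68376
y = ρ sin φ = 0.72581 × sin(160.40°) = 0.24348

-0.684 0.243 2.987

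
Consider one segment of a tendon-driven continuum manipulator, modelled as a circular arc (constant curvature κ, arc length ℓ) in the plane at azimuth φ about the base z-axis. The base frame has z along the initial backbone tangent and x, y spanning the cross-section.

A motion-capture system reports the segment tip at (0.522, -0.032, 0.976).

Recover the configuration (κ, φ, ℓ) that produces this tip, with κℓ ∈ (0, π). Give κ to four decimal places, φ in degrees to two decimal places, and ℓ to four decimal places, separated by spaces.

0.8531 356.49 1.1532

ρ = √(x²+y²) = √(0.522² + -0.032²) = 0.52298
φ = atan2(y, x) mod 360° = atan2(-0.032, 0.522) = 356.4920°
|p|² = ρ² + z² = 0.52298² + 0.976² = 1.22608
κ = 2ρ / |p|² = 2×0.52298 / 1.22608 = 0.85309
θ = 2·atan2(ρ, z) = 2·atan2(0.52298, 0.976) = 0.98381 rad
ℓ = θ/κ = 0.98381/0.85309 = 1.15324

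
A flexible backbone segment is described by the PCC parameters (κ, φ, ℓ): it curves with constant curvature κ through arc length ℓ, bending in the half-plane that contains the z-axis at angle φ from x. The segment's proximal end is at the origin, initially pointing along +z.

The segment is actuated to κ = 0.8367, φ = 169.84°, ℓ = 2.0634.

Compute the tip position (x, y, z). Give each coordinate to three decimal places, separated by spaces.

θ = κ·ℓ = 0.8367 × 2.0634 = 1.72645 rad
ρ = (1 − cos θ)/κ = (1 − -0.15502)/0.8367 = 1.38045
z = sin θ / κ = 0.98791/0.8367 = 1.18072
x = ρ cos φ = 1.38045 × cos(169.84°) = -1.35880
y = ρ sin φ = 1.38045 × sin(169.84°) = 0.24351

-1.359 0.244 1.181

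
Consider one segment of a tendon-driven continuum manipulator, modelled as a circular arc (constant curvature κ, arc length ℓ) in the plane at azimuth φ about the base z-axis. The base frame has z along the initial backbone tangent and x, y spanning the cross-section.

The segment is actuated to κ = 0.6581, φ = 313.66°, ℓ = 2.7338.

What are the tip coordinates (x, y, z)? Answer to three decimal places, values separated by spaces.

1.286 -1.348 1.480

θ = κ·ℓ = 0.6581 × 2.7338 = 1.79911 rad
ρ = (1 − cos θ)/κ = (1 − -0.22634)/0.6581 = 1.86345
z = sin θ / κ = 0.97405/0.6581 = 1.48009
x = ρ cos φ = 1.86345 × cos(313.66°) = 1.28649
y = ρ sin φ = 1.86345 × sin(313.66°) = -1.34811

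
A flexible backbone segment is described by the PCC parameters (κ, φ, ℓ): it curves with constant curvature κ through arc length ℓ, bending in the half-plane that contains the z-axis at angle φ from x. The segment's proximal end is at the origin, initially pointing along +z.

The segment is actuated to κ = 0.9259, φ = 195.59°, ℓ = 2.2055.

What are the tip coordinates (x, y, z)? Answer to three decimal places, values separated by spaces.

-1.513 -0.422 0.962

θ = κ·ℓ = 0.9259 × 2.2055 = 2.04207 rad
ρ = (1 − cos θ)/κ = (1 − -0.45402)/0.9259 = 1.57039
z = sin θ / κ = 0.89099/0.9259 = 0.96230
x = ρ cos φ = 1.57039 × cos(195.59°) = -1.51261
y = ρ sin φ = 1.57039 × sin(195.59°) = -0.42204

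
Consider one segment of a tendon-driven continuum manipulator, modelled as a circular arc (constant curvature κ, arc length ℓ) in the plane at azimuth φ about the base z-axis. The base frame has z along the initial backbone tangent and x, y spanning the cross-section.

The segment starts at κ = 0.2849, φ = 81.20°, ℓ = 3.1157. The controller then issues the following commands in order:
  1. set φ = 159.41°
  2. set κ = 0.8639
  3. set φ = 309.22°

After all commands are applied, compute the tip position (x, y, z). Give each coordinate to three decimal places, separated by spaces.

1.391 -1.704 0.503

initial: κ=0.2849, φ=81.20°, ℓ=3.1157
cmd 1: set φ=159.41° → (κ,φ,ℓ)=(0.2849,159.41°,3.1157) → tip=(-1.2117,0.4552,2.7224)
cmd 2: set κ=0.8639 → (κ,φ,ℓ)=(0.8639,159.41°,3.1157) → tip=(-2.0594,0.7736,0.5034)
cmd 3: set φ=309.22° → (κ,φ,ℓ)=(0.8639,309.22°,3.1157) → tip=(1.3910,-1.7043,0.5034)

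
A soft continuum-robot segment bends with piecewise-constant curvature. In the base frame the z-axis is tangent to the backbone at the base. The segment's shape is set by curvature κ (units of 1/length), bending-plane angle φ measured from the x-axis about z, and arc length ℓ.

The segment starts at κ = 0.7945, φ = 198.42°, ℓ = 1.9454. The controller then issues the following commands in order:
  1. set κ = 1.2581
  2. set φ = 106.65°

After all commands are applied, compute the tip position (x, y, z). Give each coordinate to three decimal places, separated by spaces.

-0.403 1.347 0.508

initial: κ=0.7945, φ=198.42°, ℓ=1.9454
cmd 1: set κ=1.2581 → (κ,φ,ℓ)=(1.2581,198.42°,1.9454) → tip=(-1.3338,-0.4442,0.5085)
cmd 2: set φ=106.65° → (κ,φ,ℓ)=(1.2581,106.65°,1.9454) → tip=(-0.4028,1.3469,0.5085)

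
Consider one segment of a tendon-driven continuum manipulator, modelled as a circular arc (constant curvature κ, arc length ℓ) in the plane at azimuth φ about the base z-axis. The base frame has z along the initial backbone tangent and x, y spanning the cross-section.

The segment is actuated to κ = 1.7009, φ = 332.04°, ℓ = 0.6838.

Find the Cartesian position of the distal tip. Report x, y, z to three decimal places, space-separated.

θ = κ·ℓ = 1.7009 × 0.6838 = 1.16308 rad
ρ = (1 − cos θ)/κ = (1 − 0.39652)/1.7009 = 0.35480
z = sin θ / κ = 0.91803/1.7009 = 0.53973
x = ρ cos φ = 0.35480 × cos(332.04°) = 0.31339
y = ρ sin φ = 0.35480 × sin(332.04°) = -0.16635

0.313 -0.166 0.540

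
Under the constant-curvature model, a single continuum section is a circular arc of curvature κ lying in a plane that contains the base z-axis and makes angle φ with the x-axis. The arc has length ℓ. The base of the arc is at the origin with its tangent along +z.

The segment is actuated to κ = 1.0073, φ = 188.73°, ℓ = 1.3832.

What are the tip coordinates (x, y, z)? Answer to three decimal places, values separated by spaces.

-0.808 -0.124 0.977

θ = κ·ℓ = 1.0073 × 1.3832 = 1.39330 rad
ρ = (1 − cos θ)/κ = (1 − 0.17657)/1.0073 = 0.81746
z = sin θ / κ = 0.98429/1.0073 = 0.97716
x = ρ cos φ = 0.81746 × cos(188.73°) = -0.80799
y = ρ sin φ = 0.81746 × sin(188.73°) = -0.12407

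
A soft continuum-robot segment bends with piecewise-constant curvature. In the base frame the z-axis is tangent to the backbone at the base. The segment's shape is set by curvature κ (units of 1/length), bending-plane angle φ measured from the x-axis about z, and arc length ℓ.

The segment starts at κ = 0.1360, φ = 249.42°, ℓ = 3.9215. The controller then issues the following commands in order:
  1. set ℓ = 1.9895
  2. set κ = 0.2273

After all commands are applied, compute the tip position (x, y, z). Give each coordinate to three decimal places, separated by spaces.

-0.155 -0.414 1.922

initial: κ=0.1360, φ=249.42°, ℓ=3.9215
cmd 1: set ℓ=1.9895 → (κ,φ,ℓ)=(0.1360,249.42°,1.9895) → tip=(-0.0940,-0.2504,1.9653)
cmd 2: set κ=0.2273 → (κ,φ,ℓ)=(0.2273,249.42°,1.9895) → tip=(-0.1554,-0.4140,1.9224)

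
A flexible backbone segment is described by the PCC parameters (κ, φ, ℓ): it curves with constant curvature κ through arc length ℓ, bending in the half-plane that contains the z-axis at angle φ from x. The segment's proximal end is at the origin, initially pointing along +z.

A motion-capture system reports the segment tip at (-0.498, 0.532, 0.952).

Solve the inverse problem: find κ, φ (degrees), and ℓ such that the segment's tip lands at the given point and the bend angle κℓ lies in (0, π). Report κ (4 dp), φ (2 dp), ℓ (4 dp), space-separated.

1.0140 133.11 1.2886

ρ = √(x²+y²) = √(-0.498² + 0.532²) = 0.72872
φ = atan2(y, x) mod 360° = atan2(0.532, -0.498) = 133.1094°
|p|² = ρ² + z² = 0.72872² + 0.952² = 1.43733
κ = 2ρ / |p|² = 2×0.72872 / 1.43733 = 1.01399
θ = 2·atan2(ρ, z) = 2·atan2(0.72872, 0.952) = 1.30664 rad
ℓ = θ/κ = 1.30664/1.01399 = 1.28862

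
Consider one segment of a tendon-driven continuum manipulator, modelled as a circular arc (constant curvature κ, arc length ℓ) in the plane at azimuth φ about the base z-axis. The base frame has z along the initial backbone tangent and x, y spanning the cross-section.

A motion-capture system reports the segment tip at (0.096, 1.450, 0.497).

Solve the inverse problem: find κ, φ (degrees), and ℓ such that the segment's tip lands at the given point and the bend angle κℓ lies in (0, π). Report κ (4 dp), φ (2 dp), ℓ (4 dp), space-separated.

1.2322 86.21 2.0148

ρ = √(x²+y²) = √(0.096² + 1.450²) = 1.45317
φ = atan2(y, x) mod 360° = atan2(1.450, 0.096) = 86.2122°
|p|² = ρ² + z² = 1.45317² + 0.497² = 2.35872
κ = 2ρ / |p|² = 2×1.45317 / 2.35872 = 1.23217
θ = 2·atan2(ρ, z) = 2·atan2(1.45317, 0.497) = 2.48251 rad
ℓ = θ/κ = 2.48251/1.23217 = 2.01475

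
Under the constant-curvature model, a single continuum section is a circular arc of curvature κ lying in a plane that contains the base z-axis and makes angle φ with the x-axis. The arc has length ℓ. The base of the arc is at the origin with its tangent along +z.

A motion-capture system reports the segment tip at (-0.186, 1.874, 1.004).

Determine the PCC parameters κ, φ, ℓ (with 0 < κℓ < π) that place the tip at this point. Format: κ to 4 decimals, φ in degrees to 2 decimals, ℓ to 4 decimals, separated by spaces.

0.8270 95.67 2.6144

ρ = √(x²+y²) = √(-0.186² + 1.874²) = 1.88321
φ = atan2(y, x) mod 360° = atan2(1.874, -0.186) = 95.6682°
|p|² = ρ² + z² = 1.88321² + 1.004² = 4.55449
κ = 2ρ / |p|² = 2×1.88321 / 4.55449 = 0.82697
θ = 2·atan2(ρ, z) = 2·atan2(1.88321, 1.004) = 2.16199 rad
ℓ = θ/κ = 2.16199/0.82697 = 2.61436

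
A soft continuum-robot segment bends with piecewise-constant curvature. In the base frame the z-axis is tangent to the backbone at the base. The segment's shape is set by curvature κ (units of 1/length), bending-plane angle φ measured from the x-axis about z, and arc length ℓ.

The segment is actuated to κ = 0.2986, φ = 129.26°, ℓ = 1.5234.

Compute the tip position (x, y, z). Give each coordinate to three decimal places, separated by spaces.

-0.216 0.264 1.471

θ = κ·ℓ = 0.2986 × 1.5234 = 0.45489 rad
ρ = (1 − cos θ)/κ = (1 − 0.89831)/0.2986 = 0.34055
z = sin θ / κ = 0.43936/0.2986 = 1.47140
x = ρ cos φ = 0.34055 × cos(129.26°) = -0.21552
y = ρ sin φ = 0.34055 × sin(129.26°) = 0.26368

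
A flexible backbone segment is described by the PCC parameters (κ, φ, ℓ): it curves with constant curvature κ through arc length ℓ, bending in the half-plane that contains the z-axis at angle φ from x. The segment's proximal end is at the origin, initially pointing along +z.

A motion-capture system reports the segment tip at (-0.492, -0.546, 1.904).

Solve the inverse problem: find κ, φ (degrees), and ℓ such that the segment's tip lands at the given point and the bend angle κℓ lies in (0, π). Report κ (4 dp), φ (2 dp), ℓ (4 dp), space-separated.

ρ = √(x²+y²) = √(-0.492² + -0.546²) = 0.73497
φ = atan2(y, x) mod 360° = atan2(-0.546, -0.492) = 227.9780°
|p|² = ρ² + z² = 0.73497² + 1.904² = 4.16540
κ = 2ρ / |p|² = 2×0.73497 / 4.16540 = 0.35289
θ = 2·atan2(ρ, z) = 2·atan2(0.73497, 1.904) = 0.73678 rad
ℓ = θ/κ = 0.73678/0.35289 = 2.08783

0.3529 227.98 2.0878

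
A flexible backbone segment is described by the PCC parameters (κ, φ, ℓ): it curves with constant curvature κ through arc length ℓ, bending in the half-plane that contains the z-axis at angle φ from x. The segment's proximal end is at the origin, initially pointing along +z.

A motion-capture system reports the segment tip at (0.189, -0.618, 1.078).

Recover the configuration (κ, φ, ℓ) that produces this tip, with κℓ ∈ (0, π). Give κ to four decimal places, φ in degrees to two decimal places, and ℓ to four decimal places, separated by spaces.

ρ = √(x²+y²) = √(0.189² + -0.618²) = 0.64625
φ = atan2(y, x) mod 360° = atan2(-0.618, 0.189) = 287.0050°
|p|² = ρ² + z² = 0.64625² + 1.078² = 1.57973
κ = 2ρ / |p|² = 2×0.64625 / 1.57973 = 0.81818
θ = 2·atan2(ρ, z) = 2·atan2(0.64625, 1.078) = 1.08009 rad
ℓ = θ/κ = 1.08009/0.81818 = 1.32011

0.8182 287.00 1.3201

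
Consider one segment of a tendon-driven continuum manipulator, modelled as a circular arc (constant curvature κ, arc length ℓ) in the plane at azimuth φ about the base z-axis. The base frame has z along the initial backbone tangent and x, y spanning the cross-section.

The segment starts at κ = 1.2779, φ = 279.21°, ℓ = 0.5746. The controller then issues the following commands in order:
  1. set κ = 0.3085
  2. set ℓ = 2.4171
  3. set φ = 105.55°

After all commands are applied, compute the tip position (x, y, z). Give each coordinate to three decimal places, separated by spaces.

initial: κ=1.2779, φ=279.21°, ℓ=0.5746
cmd 1: set κ=0.3085 → (κ,φ,ℓ)=(0.3085,279.21°,0.5746) → tip=(0.0081,-0.0501,0.5716)
cmd 2: set ℓ=2.4171 → (κ,φ,ℓ)=(0.3085,279.21°,2.4171) → tip=(0.1377,-0.8491,2.1992)
cmd 3: set φ=105.55° → (κ,φ,ℓ)=(0.3085,105.55°,2.4171) → tip=(-0.2306,0.8287,2.1992)

-0.231 0.829 2.199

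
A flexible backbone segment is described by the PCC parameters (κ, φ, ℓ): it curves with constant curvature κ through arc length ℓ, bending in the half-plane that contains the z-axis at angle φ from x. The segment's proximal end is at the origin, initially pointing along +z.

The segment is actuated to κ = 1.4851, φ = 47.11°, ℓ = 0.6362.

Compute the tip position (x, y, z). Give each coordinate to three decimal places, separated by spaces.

0.190 0.204 0.546

θ = κ·ℓ = 1.4851 × 0.6362 = 0.94482 rad
ρ = (1 − cos θ)/κ = (1 − 0.58589)/1.4851 = 0.27884
z = sin θ / κ = 0.81039/1.4851 = 0.54568
x = ρ cos φ = 0.27884 × cos(47.11°) = 0.18978
y = ρ sin φ = 0.27884 × sin(47.11°) = 0.20430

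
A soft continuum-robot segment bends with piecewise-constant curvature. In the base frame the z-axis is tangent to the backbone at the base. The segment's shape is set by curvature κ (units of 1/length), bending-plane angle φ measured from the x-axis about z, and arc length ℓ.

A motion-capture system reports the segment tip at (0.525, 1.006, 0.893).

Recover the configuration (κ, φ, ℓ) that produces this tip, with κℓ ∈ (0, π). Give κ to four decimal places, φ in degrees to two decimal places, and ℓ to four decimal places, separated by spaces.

ρ = √(x²+y²) = √(0.525² + 1.006²) = 1.13475
φ = atan2(y, x) mod 360° = atan2(1.006, 0.525) = 62.4413°
|p|² = ρ² + z² = 1.13475² + 0.893² = 2.08511
κ = 2ρ / |p|² = 2×1.13475 / 2.08511 = 1.08843
θ = 2·atan2(ρ, z) = 2·atan2(1.13475, 0.893) = 1.80812 rad
ℓ = θ/κ = 1.80812/1.08843 = 1.66121

1.0884 62.44 1.6612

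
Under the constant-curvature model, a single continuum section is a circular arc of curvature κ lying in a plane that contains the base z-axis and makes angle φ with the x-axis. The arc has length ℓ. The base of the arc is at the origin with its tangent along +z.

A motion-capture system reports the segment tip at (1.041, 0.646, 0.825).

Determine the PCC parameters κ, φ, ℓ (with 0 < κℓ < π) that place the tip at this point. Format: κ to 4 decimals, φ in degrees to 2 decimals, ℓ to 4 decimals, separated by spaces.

1.1232 31.82 1.7418

ρ = √(x²+y²) = √(1.041² + 0.646²) = 1.22515
φ = atan2(y, x) mod 360° = atan2(0.646, 1.041) = 31.8220°
|p|² = ρ² + z² = 1.22515² + 0.825² = 2.18162
κ = 2ρ / |p|² = 2×1.22515 / 2.18162 = 1.12316
θ = 2·atan2(ρ, z) = 2·atan2(1.22515, 0.825) = 1.95631 rad
ℓ = θ/κ = 1.95631/1.12316 = 1.74180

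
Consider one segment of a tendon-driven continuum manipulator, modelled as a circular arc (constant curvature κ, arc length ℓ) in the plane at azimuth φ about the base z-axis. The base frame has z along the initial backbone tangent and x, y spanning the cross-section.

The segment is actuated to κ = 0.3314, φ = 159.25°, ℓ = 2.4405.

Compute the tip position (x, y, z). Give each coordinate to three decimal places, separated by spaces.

-0.874 0.331 2.183

θ = κ·ℓ = 0.3314 × 2.4405 = 0.80878 rad
ρ = (1 − cos θ)/κ = (1 − 0.69038)/0.3314 = 0.93428
z = sin θ / κ = 0.72345/0.3314 = 2.18300
x = ρ cos φ = 0.93428 × cos(159.25°) = -0.87368
y = ρ sin φ = 0.93428 × sin(159.25°) = 0.33101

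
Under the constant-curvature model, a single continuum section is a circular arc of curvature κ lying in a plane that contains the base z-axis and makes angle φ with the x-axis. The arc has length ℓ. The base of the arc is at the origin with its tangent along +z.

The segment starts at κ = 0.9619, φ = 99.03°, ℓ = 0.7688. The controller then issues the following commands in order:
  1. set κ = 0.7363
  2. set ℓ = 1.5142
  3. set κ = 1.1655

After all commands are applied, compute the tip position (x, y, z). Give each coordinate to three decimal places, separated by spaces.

initial: κ=0.9619, φ=99.03°, ℓ=0.7688
cmd 1: set κ=0.7363 → (κ,φ,ℓ)=(0.7363,99.03°,0.7688) → tip=(-0.0332,0.2092,0.7284)
cmd 2: set ℓ=1.5142 → (κ,φ,ℓ)=(0.7363,99.03°,1.5142) → tip=(-0.1193,0.7508,1.2194)
cmd 3: set κ=1.1655 → (κ,φ,ℓ)=(1.1655,99.03°,1.5142) → tip=(-0.1606,1.0107,0.8419)

-0.161 1.011 0.842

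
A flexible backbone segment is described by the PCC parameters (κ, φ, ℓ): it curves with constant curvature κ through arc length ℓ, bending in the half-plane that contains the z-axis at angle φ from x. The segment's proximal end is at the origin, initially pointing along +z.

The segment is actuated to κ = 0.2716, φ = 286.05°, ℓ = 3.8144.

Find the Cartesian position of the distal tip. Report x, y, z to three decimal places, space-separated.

θ = κ·ℓ = 0.2716 × 3.8144 = 1.03599 rad
ρ = (1 − cos θ)/κ = (1 − 0.50967)/0.2716 = 1.80533
z = sin θ / κ = 0.86037/0.2716 = 3.16778
x = ρ cos φ = 1.80533 × cos(286.05°) = 0.49913
y = ρ sin φ = 1.80533 × sin(286.05°) = -1.73496

0.499 -1.735 3.168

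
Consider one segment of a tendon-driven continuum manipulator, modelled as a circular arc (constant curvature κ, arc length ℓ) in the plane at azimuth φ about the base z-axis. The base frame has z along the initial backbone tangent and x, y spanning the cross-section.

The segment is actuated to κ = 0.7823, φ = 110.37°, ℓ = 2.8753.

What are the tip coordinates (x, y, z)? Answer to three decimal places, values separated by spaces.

θ = κ·ℓ = 0.7823 × 2.8753 = 2.24935 rad
ρ = (1 − cos θ)/κ = (1 − -0.62767)/0.7823 = 2.08062
z = sin θ / κ = 0.77848/0.7823 = 0.99512
x = ρ cos φ = 2.08062 × cos(110.37°) = -0.72422
y = ρ sin φ = 2.08062 × sin(110.37°) = 1.95050

-0.724 1.951 0.995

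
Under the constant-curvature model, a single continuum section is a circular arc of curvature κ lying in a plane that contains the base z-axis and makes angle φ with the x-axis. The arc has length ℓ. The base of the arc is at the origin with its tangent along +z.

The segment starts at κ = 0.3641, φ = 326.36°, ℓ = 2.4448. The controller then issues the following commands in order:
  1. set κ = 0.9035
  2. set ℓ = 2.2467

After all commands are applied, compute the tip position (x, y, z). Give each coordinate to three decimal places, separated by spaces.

1.330 -0.885 0.992

initial: κ=0.3641, φ=326.36°, ℓ=2.4448
cmd 1: set κ=0.9035 → (κ,φ,ℓ)=(0.9035,326.36°,2.4448) → tip=(1.4703,-0.9784,0.8890)
cmd 2: set ℓ=2.2467 → (κ,φ,ℓ)=(0.9035,326.36°,2.2467) → tip=(1.3298,-0.8848,0.9922)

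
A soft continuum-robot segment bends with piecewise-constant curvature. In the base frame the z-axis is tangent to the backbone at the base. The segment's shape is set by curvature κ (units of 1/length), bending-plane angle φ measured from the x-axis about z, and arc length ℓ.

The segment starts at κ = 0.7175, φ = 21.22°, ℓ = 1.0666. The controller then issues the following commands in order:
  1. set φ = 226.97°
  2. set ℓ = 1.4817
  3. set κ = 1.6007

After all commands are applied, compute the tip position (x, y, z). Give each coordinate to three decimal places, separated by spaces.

-0.732 -0.785 0.435

initial: κ=0.7175, φ=21.22°, ℓ=1.0666
cmd 1: set φ=226.97° → (κ,φ,ℓ)=(0.7175,226.97°,1.0666) → tip=(-0.2652,-0.2841,0.9655)
cmd 2: set ℓ=1.4817 → (κ,φ,ℓ)=(0.7175,226.97°,1.4817) → tip=(-0.4887,-0.5235,1.2179)
cmd 3: set κ=1.6007 → (κ,φ,ℓ)=(1.6007,226.97°,1.4817) → tip=(-0.7324,-0.7846,0.4348)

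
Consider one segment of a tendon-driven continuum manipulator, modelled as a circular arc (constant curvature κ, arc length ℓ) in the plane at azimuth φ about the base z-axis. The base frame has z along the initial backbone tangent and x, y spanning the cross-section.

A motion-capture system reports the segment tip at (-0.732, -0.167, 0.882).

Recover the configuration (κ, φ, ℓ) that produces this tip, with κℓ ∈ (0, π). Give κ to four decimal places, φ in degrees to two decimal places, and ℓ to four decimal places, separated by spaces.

ρ = √(x²+y²) = √(-0.732² + -0.167²) = 0.75081
φ = atan2(y, x) mod 360° = atan2(-0.167, -0.732) = 192.8516°
|p|² = ρ² + z² = 0.75081² + 0.882² = 1.34164
κ = 2ρ / |p|² = 2×0.75081 / 1.34164 = 1.11924
θ = 2·atan2(ρ, z) = 2·atan2(0.75081, 0.882) = 1.41045 rad
ℓ = θ/κ = 1.41045/1.11924 = 1.26018

1.1192 192.85 1.2602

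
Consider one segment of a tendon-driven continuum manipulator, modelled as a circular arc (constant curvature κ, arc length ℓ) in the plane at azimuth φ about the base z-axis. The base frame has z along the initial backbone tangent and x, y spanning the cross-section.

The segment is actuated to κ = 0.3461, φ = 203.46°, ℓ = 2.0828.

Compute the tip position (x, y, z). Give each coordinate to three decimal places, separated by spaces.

-0.659 -0.286 1.907

θ = κ·ℓ = 0.3461 × 2.0828 = 0.72086 rad
ρ = (1 − cos θ)/κ = (1 − 0.75124)/0.3461 = 0.71875
z = sin θ / κ = 0.66003/0.3461 = 1.90705
x = ρ cos φ = 0.71875 × cos(203.46°) = -0.65934
y = ρ sin φ = 0.71875 × sin(203.46°) = -0.28614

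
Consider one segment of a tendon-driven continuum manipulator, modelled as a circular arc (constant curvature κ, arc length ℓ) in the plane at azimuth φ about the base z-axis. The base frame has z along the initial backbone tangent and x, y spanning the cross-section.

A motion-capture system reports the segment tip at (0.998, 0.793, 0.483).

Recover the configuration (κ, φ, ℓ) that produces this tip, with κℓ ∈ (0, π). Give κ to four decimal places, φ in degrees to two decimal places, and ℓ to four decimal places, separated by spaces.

1.3720 38.47 1.7618

ρ = √(x²+y²) = √(0.998² + 0.793²) = 1.27470
φ = atan2(y, x) mod 360° = atan2(0.793, 0.998) = 38.4703°
|p|² = ρ² + z² = 1.27470² + 0.483² = 1.85814
κ = 2ρ / |p|² = 2×1.27470 / 1.85814 = 1.37201
θ = 2·atan2(ρ, z) = 2·atan2(1.27470, 0.483) = 2.41720 rad
ℓ = θ/κ = 2.41720/1.37201 = 1.76179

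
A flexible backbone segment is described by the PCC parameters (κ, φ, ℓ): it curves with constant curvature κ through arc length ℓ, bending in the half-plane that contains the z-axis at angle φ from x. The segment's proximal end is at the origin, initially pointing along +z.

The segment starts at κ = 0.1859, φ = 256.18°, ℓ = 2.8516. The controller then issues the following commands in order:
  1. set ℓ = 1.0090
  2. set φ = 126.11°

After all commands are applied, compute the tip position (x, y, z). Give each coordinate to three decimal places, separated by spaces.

-0.056 0.076 1.003

initial: κ=0.1859, φ=256.18°, ℓ=2.8516
cmd 1: set ℓ=1.0090 → (κ,φ,ℓ)=(0.1859,256.18°,1.0090) → tip=(-0.0225,-0.0916,1.0031)
cmd 2: set φ=126.11° → (κ,φ,ℓ)=(0.1859,126.11°,1.0090) → tip=(-0.0556,0.0762,1.0031)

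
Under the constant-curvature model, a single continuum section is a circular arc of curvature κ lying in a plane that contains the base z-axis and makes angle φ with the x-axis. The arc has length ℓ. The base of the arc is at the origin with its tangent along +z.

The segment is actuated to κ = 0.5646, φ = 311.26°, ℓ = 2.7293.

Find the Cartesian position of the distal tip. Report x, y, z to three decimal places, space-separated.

θ = κ·ℓ = 0.5646 × 2.7293 = 1.54096 rad
ρ = (1 − cos θ)/κ = (1 − 0.02983)/0.5646 = 1.71833
z = sin θ / κ = 0.99956/0.5646 = 1.77038
x = ρ cos φ = 1.71833 × cos(311.26°) = 1.13320
y = ρ sin φ = 1.71833 × sin(311.26°) = -1.29171

1.133 -1.292 1.770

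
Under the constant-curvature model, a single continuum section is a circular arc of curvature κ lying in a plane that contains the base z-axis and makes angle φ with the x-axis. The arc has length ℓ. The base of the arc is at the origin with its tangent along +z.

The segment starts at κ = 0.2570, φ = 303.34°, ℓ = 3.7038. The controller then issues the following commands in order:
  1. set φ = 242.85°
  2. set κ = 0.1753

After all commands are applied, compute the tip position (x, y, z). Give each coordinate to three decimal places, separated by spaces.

initial: κ=0.2570, φ=303.34°, ℓ=3.7038
cmd 1: set φ=242.85° → (κ,φ,ℓ)=(0.2570,242.85°,3.7038) → tip=(-0.7455,-1.4536,3.1693)
cmd 2: set κ=0.1753 → (κ,φ,ℓ)=(0.1753,242.85°,3.7038) → tip=(-0.5297,-1.0328,3.4490)

-0.530 -1.033 3.449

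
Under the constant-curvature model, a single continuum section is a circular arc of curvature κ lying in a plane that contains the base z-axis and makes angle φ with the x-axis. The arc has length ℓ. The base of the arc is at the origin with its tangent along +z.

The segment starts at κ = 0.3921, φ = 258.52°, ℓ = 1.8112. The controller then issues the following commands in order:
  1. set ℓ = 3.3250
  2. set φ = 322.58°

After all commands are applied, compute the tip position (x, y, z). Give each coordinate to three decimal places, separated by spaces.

1.491 -1.141 2.460

initial: κ=0.3921, φ=258.52°, ℓ=1.8112
cmd 1: set ℓ=3.3250 → (κ,φ,ℓ)=(0.3921,258.52°,3.3250) → tip=(-0.3736,-1.8398,2.4600)
cmd 2: set φ=322.58° → (κ,φ,ℓ)=(0.3921,322.58°,3.3250) → tip=(1.4910,-1.1408,2.4600)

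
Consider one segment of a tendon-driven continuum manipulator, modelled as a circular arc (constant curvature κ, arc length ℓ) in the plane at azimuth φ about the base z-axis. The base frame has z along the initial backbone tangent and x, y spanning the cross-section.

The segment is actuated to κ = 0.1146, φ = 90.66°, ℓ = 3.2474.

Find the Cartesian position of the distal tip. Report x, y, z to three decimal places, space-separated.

-0.007 0.597 3.173

θ = κ·ℓ = 0.1146 × 3.2474 = 0.37215 rad
ρ = (1 − cos θ)/κ = (1 − 0.93155)/0.1146 = 0.59732
z = sin θ / κ = 0.36362/0.1146 = 3.17296
x = ρ cos φ = 0.59732 × cos(90.66°) = -0.00688
y = ρ sin φ = 0.59732 × sin(90.66°) = 0.59728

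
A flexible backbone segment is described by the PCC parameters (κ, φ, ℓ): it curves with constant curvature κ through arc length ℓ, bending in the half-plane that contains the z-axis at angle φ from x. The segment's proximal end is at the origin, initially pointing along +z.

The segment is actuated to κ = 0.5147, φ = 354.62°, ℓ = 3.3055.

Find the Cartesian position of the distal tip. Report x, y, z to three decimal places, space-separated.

2.186 -0.206 1.926

θ = κ·ℓ = 0.5147 × 3.3055 = 1.70134 rad
ρ = (1 − cos θ)/κ = (1 − -0.13017)/0.5147 = 2.19579
z = sin θ / κ = 0.99149/0.5147 = 1.92635
x = ρ cos φ = 2.19579 × cos(354.62°) = 2.18612
y = ρ sin φ = 2.19579 × sin(354.62°) = -0.20588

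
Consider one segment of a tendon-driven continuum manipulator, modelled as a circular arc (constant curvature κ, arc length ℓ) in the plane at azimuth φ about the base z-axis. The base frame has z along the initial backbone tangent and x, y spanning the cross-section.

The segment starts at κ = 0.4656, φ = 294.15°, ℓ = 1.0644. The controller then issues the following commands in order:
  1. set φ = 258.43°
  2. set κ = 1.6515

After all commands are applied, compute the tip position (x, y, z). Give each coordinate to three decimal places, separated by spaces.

initial: κ=0.4656, φ=294.15°, ℓ=1.0644
cmd 1: set φ=258.43° → (κ,φ,ℓ)=(0.4656,258.43°,1.0644) → tip=(-0.0518,-0.2531,1.0214)
cmd 2: set κ=1.6515 → (κ,φ,ℓ)=(1.6515,258.43°,1.0644) → tip=(-0.1440,-0.7035,0.5949)

-0.144 -0.704 0.595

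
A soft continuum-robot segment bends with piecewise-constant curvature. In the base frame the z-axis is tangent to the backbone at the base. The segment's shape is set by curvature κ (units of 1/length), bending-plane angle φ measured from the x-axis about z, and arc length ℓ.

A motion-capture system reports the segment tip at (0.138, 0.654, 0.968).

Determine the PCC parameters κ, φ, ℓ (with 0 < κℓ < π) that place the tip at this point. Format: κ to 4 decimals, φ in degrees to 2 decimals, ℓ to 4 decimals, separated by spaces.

ρ = √(x²+y²) = √(0.138² + 0.654²) = 0.66840
φ = atan2(y, x) mod 360° = atan2(0.654, 0.138) = 78.0849°
|p|² = ρ² + z² = 0.66840² + 0.968² = 1.38378
κ = 2ρ / |p|² = 2×0.66840 / 1.38378 = 0.96605
θ = 2·atan2(ρ, z) = 2·atan2(0.66840, 0.968) = 1.20864 rad
ℓ = θ/κ = 1.20864/0.96605 = 1.25112

0.9660 78.08 1.2511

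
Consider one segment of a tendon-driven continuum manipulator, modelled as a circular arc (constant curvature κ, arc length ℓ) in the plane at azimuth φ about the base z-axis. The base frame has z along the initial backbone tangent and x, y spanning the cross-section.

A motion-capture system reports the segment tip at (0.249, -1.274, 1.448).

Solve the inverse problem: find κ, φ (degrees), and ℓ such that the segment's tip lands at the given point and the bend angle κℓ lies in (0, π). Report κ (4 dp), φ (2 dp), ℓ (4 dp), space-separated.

0.6865 281.06 2.1292

ρ = √(x²+y²) = √(0.249² + -1.274²) = 1.29811
φ = atan2(y, x) mod 360° = atan2(-1.274, 0.249) = 281.0589°
|p|² = ρ² + z² = 1.29811² + 1.448² = 3.78178
κ = 2ρ / |p|² = 2×1.29811 / 3.78178 = 0.68650
θ = 2·atan2(ρ, z) = 2·atan2(1.29811, 1.448) = 1.46174 rad
ℓ = θ/κ = 1.46174/0.68650 = 2.12924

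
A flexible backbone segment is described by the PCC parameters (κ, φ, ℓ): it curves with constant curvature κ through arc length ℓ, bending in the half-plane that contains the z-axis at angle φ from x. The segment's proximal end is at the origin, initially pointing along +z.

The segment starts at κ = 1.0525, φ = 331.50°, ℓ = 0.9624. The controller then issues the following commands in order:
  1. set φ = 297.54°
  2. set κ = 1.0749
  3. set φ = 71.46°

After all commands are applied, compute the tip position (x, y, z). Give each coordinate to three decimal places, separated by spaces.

0.145 0.431 0.800

initial: κ=1.0525, φ=331.50°, ℓ=0.9624
cmd 1: set φ=297.54° → (κ,φ,ℓ)=(1.0525,297.54°,0.9624) → tip=(0.2067,-0.3965,0.8061)
cmd 2: set κ=1.0749 → (κ,φ,ℓ)=(1.0749,297.54°,0.9624) → tip=(0.2104,-0.4034,0.7997)
cmd 3: set φ=71.46° → (κ,φ,ℓ)=(1.0749,71.46°,0.9624) → tip=(0.1447,0.4313,0.7997)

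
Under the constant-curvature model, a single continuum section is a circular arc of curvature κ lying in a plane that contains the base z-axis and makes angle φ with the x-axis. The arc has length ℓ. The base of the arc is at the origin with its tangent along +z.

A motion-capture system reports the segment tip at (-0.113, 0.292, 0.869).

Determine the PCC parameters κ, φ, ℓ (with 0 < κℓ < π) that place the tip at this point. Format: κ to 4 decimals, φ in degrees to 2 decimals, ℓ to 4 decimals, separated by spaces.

ρ = √(x²+y²) = √(-0.113² + 0.292²) = 0.31310
φ = atan2(y, x) mod 360° = atan2(0.292, -0.113) = 111.1558°
|p|² = ρ² + z² = 0.31310² + 0.869² = 0.85319
κ = 2ρ / |p|² = 2×0.31310 / 0.85319 = 0.73395
θ = 2·atan2(ρ, z) = 2·atan2(0.31310, 0.869) = 0.69165 rad
ℓ = θ/κ = 0.69165/0.73395 = 0.94236

0.7340 111.16 0.9424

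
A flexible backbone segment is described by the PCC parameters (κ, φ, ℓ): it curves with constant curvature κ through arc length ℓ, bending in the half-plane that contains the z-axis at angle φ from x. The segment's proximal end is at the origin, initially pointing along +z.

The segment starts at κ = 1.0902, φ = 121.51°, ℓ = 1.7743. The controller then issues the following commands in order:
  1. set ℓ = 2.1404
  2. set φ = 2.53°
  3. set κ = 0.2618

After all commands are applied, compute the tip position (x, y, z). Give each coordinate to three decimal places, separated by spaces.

initial: κ=1.0902, φ=121.51°, ℓ=1.7743
cmd 1: set ℓ=2.1404 → (κ,φ,ℓ)=(1.0902,121.51°,2.1404) → tip=(-0.8106,1.3223,0.6632)
cmd 2: set φ=2.53° → (κ,φ,ℓ)=(1.0902,2.53°,2.1404) → tip=(1.5494,0.0685,0.6632)
cmd 3: set κ=0.2618 → (κ,φ,ℓ)=(0.2618,2.53°,2.1404) → tip=(0.5836,0.0258,2.0301)

0.584 0.026 2.030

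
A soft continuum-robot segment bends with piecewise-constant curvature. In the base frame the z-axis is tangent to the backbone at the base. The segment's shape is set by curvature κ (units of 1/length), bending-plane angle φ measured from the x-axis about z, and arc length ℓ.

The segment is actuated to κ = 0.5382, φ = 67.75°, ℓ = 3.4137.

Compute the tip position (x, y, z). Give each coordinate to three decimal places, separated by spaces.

0.889 2.173 1.792

θ = κ·ℓ = 0.5382 × 3.4137 = 1.83725 rad
ρ = (1 − cos θ)/κ = (1 − -0.26332)/0.5382 = 2.34730
z = sin θ / κ = 0.96471/0.5382 = 1.79247
x = ρ cos φ = 2.34730 × cos(67.75°) = 0.88880
y = ρ sin φ = 2.34730 × sin(67.75°) = 2.17252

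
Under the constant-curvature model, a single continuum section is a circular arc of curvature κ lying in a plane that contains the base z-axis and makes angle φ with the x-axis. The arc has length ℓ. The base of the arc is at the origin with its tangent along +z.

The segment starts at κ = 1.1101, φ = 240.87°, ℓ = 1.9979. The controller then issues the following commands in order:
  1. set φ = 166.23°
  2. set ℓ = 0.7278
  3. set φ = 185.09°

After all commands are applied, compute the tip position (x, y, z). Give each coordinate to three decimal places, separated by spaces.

initial: κ=1.1101, φ=240.87°, ℓ=1.9979
cmd 1: set φ=166.23° → (κ,φ,ℓ)=(1.1101,166.23°,1.9979) → tip=(-1.4024,0.3437,0.7187)
cmd 2: set ℓ=0.7278 → (κ,φ,ℓ)=(1.1101,166.23°,0.7278) → tip=(-0.2704,0.0663,0.6512)
cmd 3: set φ=185.09° → (κ,φ,ℓ)=(1.1101,185.09°,0.7278) → tip=(-0.2773,-0.0247,0.6512)

-0.277 -0.025 0.651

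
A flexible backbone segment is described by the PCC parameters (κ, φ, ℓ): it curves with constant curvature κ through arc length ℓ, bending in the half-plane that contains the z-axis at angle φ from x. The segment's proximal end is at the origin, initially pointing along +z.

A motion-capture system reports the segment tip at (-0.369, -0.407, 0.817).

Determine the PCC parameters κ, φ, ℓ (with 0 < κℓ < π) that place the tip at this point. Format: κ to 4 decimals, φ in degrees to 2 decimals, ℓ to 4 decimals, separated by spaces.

ρ = √(x²+y²) = √(-0.369² + -0.407²) = 0.54937
φ = atan2(y, x) mod 360° = atan2(-0.407, -0.369) = 227.8035°
|p|² = ρ² + z² = 0.54937² + 0.817² = 0.96930
κ = 2ρ / |p|² = 2×0.54937 / 0.96930 = 1.13355
θ = 2·atan2(ρ, z) = 2·atan2(0.54937, 0.817) = 1.18396 rad
ℓ = θ/κ = 1.18396/1.13355 = 1.04447

1.1335 227.80 1.0445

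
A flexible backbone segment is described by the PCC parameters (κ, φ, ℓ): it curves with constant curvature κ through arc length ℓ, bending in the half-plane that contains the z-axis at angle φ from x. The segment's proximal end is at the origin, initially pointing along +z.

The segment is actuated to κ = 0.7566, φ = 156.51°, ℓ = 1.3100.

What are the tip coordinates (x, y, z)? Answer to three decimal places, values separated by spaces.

-0.548 0.238 1.106

θ = κ·ℓ = 0.7566 × 1.3100 = 0.99115 rad
ρ = (1 − cos θ)/κ = (1 − 0.54773)/0.7566 = 0.59776
z = sin θ / κ = 0.83665/0.7566 = 1.10581
x = ρ cos φ = 0.59776 × cos(156.51°) = -0.54823
y = ρ sin φ = 0.59776 × sin(156.51°) = 0.23826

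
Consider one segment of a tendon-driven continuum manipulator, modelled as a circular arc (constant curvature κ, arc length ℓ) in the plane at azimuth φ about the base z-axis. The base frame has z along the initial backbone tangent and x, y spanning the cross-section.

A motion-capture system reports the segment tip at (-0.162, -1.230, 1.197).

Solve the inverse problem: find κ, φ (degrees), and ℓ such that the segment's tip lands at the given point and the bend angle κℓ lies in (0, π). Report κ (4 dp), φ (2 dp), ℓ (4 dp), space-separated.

0.8349 262.50 1.9243

ρ = √(x²+y²) = √(-0.162² + -1.230²) = 1.24062
φ = atan2(y, x) mod 360° = atan2(-1.230, -0.162) = 262.4969°
|p|² = ρ² + z² = 1.24062² + 1.197² = 2.97195
κ = 2ρ / |p|² = 2×1.24062 / 2.97195 = 0.83489
θ = 2·atan2(ρ, z) = 2·atan2(1.24062, 1.197) = 1.60658 rad
ℓ = θ/κ = 1.60658/0.83489 = 1.92431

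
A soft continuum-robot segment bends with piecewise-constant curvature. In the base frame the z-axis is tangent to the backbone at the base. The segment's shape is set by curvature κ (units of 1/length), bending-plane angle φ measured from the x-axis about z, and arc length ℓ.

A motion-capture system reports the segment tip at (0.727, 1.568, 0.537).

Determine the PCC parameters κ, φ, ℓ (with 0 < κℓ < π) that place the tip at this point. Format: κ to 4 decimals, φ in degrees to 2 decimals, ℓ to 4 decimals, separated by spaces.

1.0553 65.13 2.4060

ρ = √(x²+y²) = √(0.727² + 1.568²) = 1.72834
φ = atan2(y, x) mod 360° = atan2(1.568, 0.727) = 65.1253°
|p|² = ρ² + z² = 1.72834² + 0.537² = 3.27552
κ = 2ρ / |p|² = 2×1.72834 / 3.27552 = 1.05531
θ = 2·atan2(ρ, z) = 2·atan2(1.72834, 0.537) = 2.53910 rad
ℓ = θ/κ = 2.53910/1.05531 = 2.40603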